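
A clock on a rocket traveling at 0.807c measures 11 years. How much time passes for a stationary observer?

Proper time Δt₀ = 11 years
γ = 1/√(1 - 0.807²) = 1.6933
Δt = γΔt₀ = 1.6933 × 11 = 18.63 years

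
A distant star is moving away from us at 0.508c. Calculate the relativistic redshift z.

β = 0.508
(1+β)/(1-β) = 1.508/0.492 = 3.065
√(3.065) = 1.7507
z = 1.7507 - 1 = 0.7507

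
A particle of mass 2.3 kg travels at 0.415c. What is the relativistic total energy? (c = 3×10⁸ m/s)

γ = 1/√(1 - 0.415²) = 1.099
mc² = 2.3 × (3×10⁸)² = 2.070×10¹⁷ J
E = γmc² = 1.099 × 2.070×10¹⁷ = 2.275×10¹⁷ J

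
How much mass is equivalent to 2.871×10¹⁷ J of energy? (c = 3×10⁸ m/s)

From E = mc², we get m = E/c²
c² = (3×10⁸)² = 9×10¹⁶ m²/s²
m = 2.871×10¹⁷ / 9×10¹⁶ = 3.190 kg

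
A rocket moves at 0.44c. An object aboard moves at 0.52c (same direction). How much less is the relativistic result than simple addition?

Classical: u' + v = 0.52 + 0.44 = 0.96c
Relativistic: u = (0.52 + 0.44)/(1 + 0.2288) = 0.96/1.2288 = 0.78125c
Difference: 0.96 - 0.78125 = 0.1788c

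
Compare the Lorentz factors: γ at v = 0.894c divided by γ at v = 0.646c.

γ₁ = 1/√(1 - 0.894²) = 2.232
γ₂ = 1/√(1 - 0.646²) = 1.310
γ₁/γ₂ = 2.232/1.310 = 1.704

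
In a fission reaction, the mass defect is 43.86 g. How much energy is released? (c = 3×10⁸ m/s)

Convert mass defect: Δm = 43.86 g = 0.04386 kg
E = Δm·c² = 0.04386 × (3×10⁸)²
= 0.04386 × 9×10¹⁶ = 3.947×10¹⁵ J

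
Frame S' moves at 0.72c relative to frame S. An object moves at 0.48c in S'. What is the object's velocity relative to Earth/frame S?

u = (u' + v)/(1 + u'v/c²)
Numerator: 0.48 + 0.72 = 1.2
Denominator: 1 + 0.3456 = 1.3456
u = 1.2/1.3456 = 0.8918c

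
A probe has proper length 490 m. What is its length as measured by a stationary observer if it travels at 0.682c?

Proper length L₀ = 490 m
γ = 1/√(1 - 0.682²) = 1.367
L = L₀/γ = 490/1.367 = 358.4 m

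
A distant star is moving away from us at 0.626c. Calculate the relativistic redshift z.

β = 0.626
(1+β)/(1-β) = 1.626/0.374 = 4.348
√(4.348) = 2.085
z = 2.085 - 1 = 1.085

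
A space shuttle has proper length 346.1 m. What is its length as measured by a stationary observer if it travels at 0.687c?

Proper length L₀ = 346.1 m
γ = 1/√(1 - 0.687²) = 1.376
L = L₀/γ = 346.1/1.376 = 251.5 m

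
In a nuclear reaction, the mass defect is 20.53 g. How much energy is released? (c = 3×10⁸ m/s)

Convert mass defect: Δm = 20.53 g = 0.02053 kg
E = Δm·c² = 0.02053 × (3×10⁸)²
= 0.02053 × 9×10¹⁶ = 1.848×10¹⁵ J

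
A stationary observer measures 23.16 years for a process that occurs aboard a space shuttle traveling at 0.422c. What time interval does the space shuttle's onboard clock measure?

Dilated time Δt = 23.16 years
γ = 1/√(1 - 0.422²) = 1.103
Δt₀ = Δt/γ = 23.16/1.103 = 21.00 years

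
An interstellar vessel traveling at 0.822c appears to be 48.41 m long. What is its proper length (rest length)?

Contracted length L = 48.41 m
γ = 1/√(1 - 0.822²) = 1.756
L₀ = γL = 1.756 × 48.41 = 85.01 m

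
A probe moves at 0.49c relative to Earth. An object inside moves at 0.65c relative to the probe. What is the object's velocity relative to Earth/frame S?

u = (u' + v)/(1 + u'v/c²)
Numerator: 0.65 + 0.49 = 1.14
Denominator: 1 + 0.3185 = 1.3185
u = 1.14/1.3185 = 0.8646c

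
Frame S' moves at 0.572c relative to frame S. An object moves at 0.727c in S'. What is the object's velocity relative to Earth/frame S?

u = (u' + v)/(1 + u'v/c²)
Numerator: 0.727 + 0.572 = 1.299
Denominator: 1 + 0.415844 = 1.415844
u = 1.299/1.415844 = 0.9175c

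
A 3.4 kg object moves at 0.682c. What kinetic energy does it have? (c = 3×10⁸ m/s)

γ = 1/√(1 - 0.682²) = 1.3673
γ - 1 = 0.3673
KE = (γ-1)mc² = 0.3673 × 3.4 × (3×10⁸)² = 1.124×10¹⁷ J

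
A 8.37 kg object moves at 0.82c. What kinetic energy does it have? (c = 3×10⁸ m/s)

γ = 1/√(1 - 0.82²) = 1.7471
γ - 1 = 0.7471
KE = (γ-1)mc² = 0.7471 × 8.37 × (3×10⁸)² = 5.628×10¹⁷ J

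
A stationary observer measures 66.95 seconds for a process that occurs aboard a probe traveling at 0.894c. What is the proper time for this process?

Dilated time Δt = 66.95 seconds
γ = 1/√(1 - 0.894²) = 2.232
Δt₀ = Δt/γ = 66.95/2.232 = 30.00 seconds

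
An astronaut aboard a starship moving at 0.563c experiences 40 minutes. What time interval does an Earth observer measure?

Proper time Δt₀ = 40 minutes
γ = 1/√(1 - 0.563²) = 1.210
Δt = γΔt₀ = 1.210 × 40 = 48.40 minutes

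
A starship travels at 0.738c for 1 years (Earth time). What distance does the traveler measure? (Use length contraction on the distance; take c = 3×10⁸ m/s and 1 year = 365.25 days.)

Earth distance: d = v × t = 0.738c × 1 yr = 6.987×10¹⁵ m
γ = 1.482
d' = d/γ = 6.987×10¹⁵/1.482 = 4.715×10¹⁵ m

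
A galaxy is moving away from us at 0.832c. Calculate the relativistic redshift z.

β = 0.832
(1+β)/(1-β) = 1.832/0.168 = 10.90
√(10.90) = 3.302
z = 3.302 - 1 = 2.302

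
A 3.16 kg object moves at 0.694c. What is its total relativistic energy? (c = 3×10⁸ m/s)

γ = 1/√(1 - 0.694²) = 1.389
mc² = 3.16 × (3×10⁸)² = 2.844×10¹⁷ J
E = γmc² = 1.389 × 2.844×10¹⁷ = 3.950×10¹⁷ J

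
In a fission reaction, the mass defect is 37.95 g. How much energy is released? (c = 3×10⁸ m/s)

Convert mass defect: Δm = 37.95 g = 0.03795 kg
E = Δm·c² = 0.03795 × (3×10⁸)²
= 0.03795 × 9×10¹⁶ = 3.416×10¹⁵ J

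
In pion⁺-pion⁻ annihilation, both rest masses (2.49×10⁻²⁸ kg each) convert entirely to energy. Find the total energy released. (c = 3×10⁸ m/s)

Both particles have the same rest mass, so total mass = 2m
E = 2m·c² = 2 × 2.49×10⁻²⁸ × (3×10⁸)²
= 2 × 2.49×10⁻²⁸ × 9×10¹⁶
= 4.482×10⁻¹¹ J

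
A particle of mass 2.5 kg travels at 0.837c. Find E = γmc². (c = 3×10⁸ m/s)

γ = 1/√(1 - 0.837²) = 1.8275
mc² = 2.5 × (3×10⁸)² = 2.250×10¹⁷ J
E = γmc² = 1.8275 × 2.250×10¹⁷ = 4.112×10¹⁷ J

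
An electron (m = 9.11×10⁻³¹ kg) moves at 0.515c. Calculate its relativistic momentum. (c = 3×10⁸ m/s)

γ = 1/√(1 - 0.515²) = 1.1666
v = 0.515 × 3×10⁸ = 1.545×10⁸ m/s
p = γmv = 1.1666 × 9.11×10⁻³¹ × 1.545×10⁸ = 1.642×10⁻²² kg·m/s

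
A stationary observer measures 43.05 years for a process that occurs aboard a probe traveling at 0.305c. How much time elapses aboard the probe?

Dilated time Δt = 43.05 years
γ = 1/√(1 - 0.305²) = 1.050
Δt₀ = Δt/γ = 43.05/1.050 = 41.00 years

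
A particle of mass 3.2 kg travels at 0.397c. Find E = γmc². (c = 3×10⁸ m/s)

γ = 1/√(1 - 0.397²) = 1.0895
mc² = 3.2 × (3×10⁸)² = 2.880×10¹⁷ J
E = γmc² = 1.0895 × 2.880×10¹⁷ = 3.138×10¹⁷ J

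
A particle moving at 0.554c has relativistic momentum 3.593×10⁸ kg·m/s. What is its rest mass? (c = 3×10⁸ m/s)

γ = 1/√(1 - 0.554²) = 1.201
v = 0.554 × 3×10⁸ = 1.662×10⁸ m/s
m = p/(γv) = 3.593×10⁸/(1.201 × 1.662×10⁸) = 1.800 kg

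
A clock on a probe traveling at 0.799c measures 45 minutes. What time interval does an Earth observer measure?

Proper time Δt₀ = 45 minutes
γ = 1/√(1 - 0.799²) = 1.66298
Δt = γΔt₀ = 1.66298 × 45 = 74.83 minutes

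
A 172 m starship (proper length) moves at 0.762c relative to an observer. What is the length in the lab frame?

Proper length L₀ = 172 m
γ = 1/√(1 - 0.762²) = 1.544
L = L₀/γ = 172/1.544 = 111.4 m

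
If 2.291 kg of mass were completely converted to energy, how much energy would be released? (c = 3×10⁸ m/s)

Using E = mc²:
c² = (3×10⁸)² = 9×10¹⁶ m²/s²
E = 2.291 × 9×10¹⁶ = 2.062×10¹⁷ J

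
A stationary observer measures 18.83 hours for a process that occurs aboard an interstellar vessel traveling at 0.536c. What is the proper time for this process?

Dilated time Δt = 18.83 hours
γ = 1/√(1 - 0.536²) = 1.1845
Δt₀ = Δt/γ = 18.83/1.1845 = 15.90 hours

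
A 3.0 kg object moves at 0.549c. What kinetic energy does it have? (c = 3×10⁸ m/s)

γ = 1/√(1 - 0.549²) = 1.19643
γ - 1 = 0.19643
KE = (γ-1)mc² = 0.19643 × 3.0 × (3×10⁸)² = 5.304×10¹⁶ J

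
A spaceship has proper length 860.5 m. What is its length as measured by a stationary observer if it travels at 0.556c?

Proper length L₀ = 860.5 m
γ = 1/√(1 - 0.556²) = 1.2031
L = L₀/γ = 860.5/1.2031 = 715.2 m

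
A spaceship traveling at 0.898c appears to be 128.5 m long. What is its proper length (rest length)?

Contracted length L = 128.5 m
γ = 1/√(1 - 0.898²) = 2.27275
L₀ = γL = 2.27275 × 128.5 = 292.0 m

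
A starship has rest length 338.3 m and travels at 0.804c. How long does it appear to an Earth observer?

Proper length L₀ = 338.3 m
γ = 1/√(1 - 0.804²) = 1.6817
L = L₀/γ = 338.3/1.6817 = 201.2 m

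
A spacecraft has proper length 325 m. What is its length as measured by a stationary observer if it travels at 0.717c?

Proper length L₀ = 325 m
γ = 1/√(1 - 0.717²) = 1.435
L = L₀/γ = 325/1.435 = 226.5 m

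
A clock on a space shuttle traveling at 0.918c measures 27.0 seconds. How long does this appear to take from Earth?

Proper time Δt₀ = 27.0 seconds
γ = 1/√(1 - 0.918²) = 2.5216
Δt = γΔt₀ = 2.5216 × 27.0 = 68.08 seconds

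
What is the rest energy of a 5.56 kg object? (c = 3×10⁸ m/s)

c² = (3×10⁸)² = 9.000×10¹⁶ m²/s²
E₀ = mc² = 5.56 × 9.000×10¹⁶ = 5.004×10¹⁷ J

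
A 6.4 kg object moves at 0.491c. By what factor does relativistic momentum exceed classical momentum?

p_rel = γmv, p_class = mv
Ratio = γ = 1/√(1 - 0.491²) = 1.148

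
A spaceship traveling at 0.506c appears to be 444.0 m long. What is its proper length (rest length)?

Contracted length L = 444.0 m
γ = 1/√(1 - 0.506²) = 1.1594
L₀ = γL = 1.1594 × 444.0 = 514.8 m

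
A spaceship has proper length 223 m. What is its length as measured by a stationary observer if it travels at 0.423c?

Proper length L₀ = 223 m
γ = 1/√(1 - 0.423²) = 1.1036
L = L₀/γ = 223/1.1036 = 202.1 m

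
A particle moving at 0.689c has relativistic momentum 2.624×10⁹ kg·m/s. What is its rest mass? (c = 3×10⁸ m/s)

γ = 1/√(1 - 0.689²) = 1.37976
v = 0.689 × 3×10⁸ = 2.067×10⁸ m/s
m = p/(γv) = 2.624×10⁹/(1.37976 × 2.067×10⁸) = 9.201 kg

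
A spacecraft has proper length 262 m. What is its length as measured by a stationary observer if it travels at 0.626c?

Proper length L₀ = 262 m
γ = 1/√(1 - 0.626²) = 1.2823
L = L₀/γ = 262/1.2823 = 204.3 m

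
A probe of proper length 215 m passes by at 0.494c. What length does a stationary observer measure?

Proper length L₀ = 215 m
γ = 1/√(1 - 0.494²) = 1.1501
L = L₀/γ = 215/1.1501 = 186.9 m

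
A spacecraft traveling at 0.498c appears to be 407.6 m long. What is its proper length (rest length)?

Contracted length L = 407.6 m
γ = 1/√(1 - 0.498²) = 1.153
L₀ = γL = 1.153 × 407.6 = 470.0 m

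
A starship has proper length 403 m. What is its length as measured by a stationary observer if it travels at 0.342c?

Proper length L₀ = 403 m
γ = 1/√(1 - 0.342²) = 1.0642
L = L₀/γ = 403/1.0642 = 378.7 m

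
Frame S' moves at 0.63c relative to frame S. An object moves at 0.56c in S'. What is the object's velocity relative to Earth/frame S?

u = (u' + v)/(1 + u'v/c²)
Numerator: 0.56 + 0.63 = 1.19
Denominator: 1 + 0.3528 = 1.3528
u = 1.19/1.3528 = 0.8797c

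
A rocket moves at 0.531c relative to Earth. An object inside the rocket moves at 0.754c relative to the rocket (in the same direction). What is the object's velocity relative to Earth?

u = (u' + v)/(1 + u'v/c²)
Numerator: 0.754 + 0.531 = 1.285
Denominator: 1 + 0.400374 = 1.400374
u = 1.285/1.400374 = 0.9176c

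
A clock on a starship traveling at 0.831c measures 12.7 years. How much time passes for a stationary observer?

Proper time Δt₀ = 12.7 years
γ = 1/√(1 - 0.831²) = 1.798
Δt = γΔt₀ = 1.798 × 12.7 = 22.83 years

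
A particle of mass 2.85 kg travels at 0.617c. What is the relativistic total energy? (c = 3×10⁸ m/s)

γ = 1/√(1 - 0.617²) = 1.2707
mc² = 2.85 × (3×10⁸)² = 2.565×10¹⁷ J
E = γmc² = 1.2707 × 2.565×10¹⁷ = 3.259×10¹⁷ J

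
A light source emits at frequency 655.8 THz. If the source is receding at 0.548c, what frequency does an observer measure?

β = v/c = 0.548
(1-β)/(1+β) = 0.452/1.548 = 0.2920
Doppler factor = √(0.2920) = 0.5404
f_obs = 655.8 × 0.5404 = 354.4 THz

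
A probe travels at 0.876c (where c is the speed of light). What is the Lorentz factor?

v/c = 0.876, so (v/c)² = 0.767376
1 - (v/c)² = 0.232624
γ = 1/√(0.232624) = 2.073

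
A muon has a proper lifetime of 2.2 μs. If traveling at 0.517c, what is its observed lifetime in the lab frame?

Proper lifetime τ₀ = 2.2 μs
γ = 1/√(1 - 0.517²) = 1.168
τ = γτ₀ = 1.168 × 2.2 μs = 2.570 μs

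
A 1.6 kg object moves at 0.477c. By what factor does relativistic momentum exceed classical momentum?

p_rel = γmv, p_class = mv
Ratio = γ = 1/√(1 - 0.477²) = 1.138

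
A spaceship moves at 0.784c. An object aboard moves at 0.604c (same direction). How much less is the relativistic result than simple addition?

Classical: u' + v = 0.604 + 0.784 = 1.388c
Relativistic: u = (0.604 + 0.784)/(1 + 0.473536) = 1.388/1.473536 = 0.9420c
Difference: 1.388 - 0.9420 = 0.4460c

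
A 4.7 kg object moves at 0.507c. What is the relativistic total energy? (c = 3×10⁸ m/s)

γ = 1/√(1 - 0.507²) = 1.160
mc² = 4.7 × (3×10⁸)² = 4.230×10¹⁷ J
E = γmc² = 1.160 × 4.230×10¹⁷ = 4.907×10¹⁷ J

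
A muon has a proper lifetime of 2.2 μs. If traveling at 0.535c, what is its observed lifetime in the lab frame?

Proper lifetime τ₀ = 2.2 μs
γ = 1/√(1 - 0.535²) = 1.1836
τ = γτ₀ = 1.1836 × 2.2 μs = 2.604 μs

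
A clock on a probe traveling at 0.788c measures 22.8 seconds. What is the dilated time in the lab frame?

Proper time Δt₀ = 22.8 seconds
γ = 1/√(1 - 0.788²) = 1.624
Δt = γΔt₀ = 1.624 × 22.8 = 37.03 seconds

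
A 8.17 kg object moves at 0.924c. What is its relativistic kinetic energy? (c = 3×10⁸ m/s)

γ = 1/√(1 - 0.924²) = 2.615
γ - 1 = 1.615
KE = (γ-1)mc² = 1.615 × 8.17 × (3×10⁸)² = 1.188×10¹⁸ J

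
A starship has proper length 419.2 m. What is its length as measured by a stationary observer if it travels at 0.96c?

Proper length L₀ = 419.2 m
γ = 1/√(1 - 0.96²) = 3.571
L = L₀/γ = 419.2/3.571 = 117.4 m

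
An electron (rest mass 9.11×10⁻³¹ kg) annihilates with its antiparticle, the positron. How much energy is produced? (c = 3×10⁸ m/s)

Both particles have the same rest mass, so total mass = 2m
E = 2m·c² = 2 × 9.11×10⁻³¹ × (3×10⁸)²
= 2 × 9.11×10⁻³¹ × 9×10¹⁶
= 1.640×10⁻¹³ J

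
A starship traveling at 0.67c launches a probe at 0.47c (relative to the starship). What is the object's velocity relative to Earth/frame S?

u = (u' + v)/(1 + u'v/c²)
Numerator: 0.47 + 0.67 = 1.14
Denominator: 1 + 0.3149 = 1.3149
u = 1.14/1.3149 = 0.8670c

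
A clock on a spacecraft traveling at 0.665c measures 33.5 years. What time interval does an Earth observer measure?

Proper time Δt₀ = 33.5 years
γ = 1/√(1 - 0.665²) = 1.339
Δt = γΔt₀ = 1.339 × 33.5 = 44.86 years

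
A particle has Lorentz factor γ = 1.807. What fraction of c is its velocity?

From γ = 1/√(1 - v²/c²):
1/γ² = 1/1.807² = 0.3063
v²/c² = 1 - 0.3063 = 0.6937
v/c = √(0.6937) = 0.8329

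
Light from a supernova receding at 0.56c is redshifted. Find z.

β = 0.56
(1+β)/(1-β) = 1.56/0.44 = 3.5455
√(3.5455) = 1.8829
z = 1.8829 - 1 = 0.8829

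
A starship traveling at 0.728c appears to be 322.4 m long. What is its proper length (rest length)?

Contracted length L = 322.4 m
γ = 1/√(1 - 0.728²) = 1.4586
L₀ = γL = 1.4586 × 322.4 = 470.3 m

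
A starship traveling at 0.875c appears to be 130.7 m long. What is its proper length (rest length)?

Contracted length L = 130.7 m
γ = 1/√(1 - 0.875²) = 2.066
L₀ = γL = 2.066 × 130.7 = 270.0 m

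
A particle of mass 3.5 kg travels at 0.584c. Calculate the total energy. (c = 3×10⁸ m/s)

γ = 1/√(1 - 0.584²) = 1.2319
mc² = 3.5 × (3×10⁸)² = 3.150×10¹⁷ J
E = γmc² = 1.2319 × 3.150×10¹⁷ = 3.880×10¹⁷ J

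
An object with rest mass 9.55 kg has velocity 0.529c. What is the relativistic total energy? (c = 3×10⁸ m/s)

γ = 1/√(1 - 0.529²) = 1.1784
mc² = 9.55 × (3×10⁸)² = 8.595×10¹⁷ J
E = γmc² = 1.1784 × 8.595×10¹⁷ = 1.013×10¹⁸ J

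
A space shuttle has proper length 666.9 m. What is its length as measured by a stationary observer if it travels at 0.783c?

Proper length L₀ = 666.9 m
γ = 1/√(1 - 0.783²) = 1.6077
L = L₀/γ = 666.9/1.6077 = 414.8 m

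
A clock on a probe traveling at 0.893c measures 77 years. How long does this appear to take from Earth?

Proper time Δt₀ = 77 years
γ = 1/√(1 - 0.893²) = 2.222
Δt = γΔt₀ = 2.222 × 77 = 171.1 years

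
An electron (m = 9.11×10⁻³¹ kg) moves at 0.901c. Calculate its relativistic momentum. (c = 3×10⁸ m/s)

γ = 1/√(1 - 0.901²) = 2.305
v = 0.901 × 3×10⁸ = 2.703×10⁸ m/s
p = γmv = 2.305 × 9.11×10⁻³¹ × 2.703×10⁸ = 5.676×10⁻²² kg·m/s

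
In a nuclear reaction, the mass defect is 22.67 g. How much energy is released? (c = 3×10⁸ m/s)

Convert mass defect: Δm = 22.67 g = 0.02267 kg
E = Δm·c² = 0.02267 × (3×10⁸)²
= 0.02267 × 9×10¹⁶ = 2.040×10¹⁵ J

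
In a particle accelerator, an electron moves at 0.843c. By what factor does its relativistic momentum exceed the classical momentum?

p_rel = γmv, p_class = mv
Ratio = γ = 1/√(1 - 0.843²)
= 1/√(0.289351) = 1.859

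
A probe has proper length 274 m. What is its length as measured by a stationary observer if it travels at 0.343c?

Proper length L₀ = 274 m
γ = 1/√(1 - 0.343²) = 1.0646
L = L₀/γ = 274/1.0646 = 257.4 m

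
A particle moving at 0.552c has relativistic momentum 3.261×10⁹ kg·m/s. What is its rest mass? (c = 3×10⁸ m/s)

γ = 1/√(1 - 0.552²) = 1.199
v = 0.552 × 3×10⁸ = 1.656×10⁸ m/s
m = p/(γv) = 3.261×10⁹/(1.199 × 1.656×10⁸) = 16.42 kg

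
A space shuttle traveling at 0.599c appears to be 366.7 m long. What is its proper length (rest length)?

Contracted length L = 366.7 m
γ = 1/√(1 - 0.599²) = 1.2488
L₀ = γL = 1.2488 × 366.7 = 457.9 m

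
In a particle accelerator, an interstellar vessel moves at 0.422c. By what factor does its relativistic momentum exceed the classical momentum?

p_rel = γmv, p_class = mv
Ratio = γ = 1/√(1 - 0.422²)
= 1/√(0.821916) = 1.103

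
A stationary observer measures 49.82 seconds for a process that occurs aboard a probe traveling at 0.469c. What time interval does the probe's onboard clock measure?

Dilated time Δt = 49.82 seconds
γ = 1/√(1 - 0.469²) = 1.1322
Δt₀ = Δt/γ = 49.82/1.1322 = 44.00 seconds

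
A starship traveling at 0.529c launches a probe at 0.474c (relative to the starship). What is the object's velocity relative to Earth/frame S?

u = (u' + v)/(1 + u'v/c²)
Numerator: 0.474 + 0.529 = 1.003
Denominator: 1 + 0.250746 = 1.250746
u = 1.003/1.250746 = 0.8019c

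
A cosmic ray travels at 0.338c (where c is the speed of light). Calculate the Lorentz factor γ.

v/c = 0.338, so (v/c)² = 0.114244
1 - (v/c)² = 0.885756
γ = 1/√(0.885756) = 1.063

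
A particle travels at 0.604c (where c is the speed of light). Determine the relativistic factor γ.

v/c = 0.604, so (v/c)² = 0.364816
1 - (v/c)² = 0.635184
γ = 1/√(0.635184) = 1.255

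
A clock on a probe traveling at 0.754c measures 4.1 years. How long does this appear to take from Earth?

Proper time Δt₀ = 4.1 years
γ = 1/√(1 - 0.754²) = 1.5224
Δt = γΔt₀ = 1.5224 × 4.1 = 6.242 years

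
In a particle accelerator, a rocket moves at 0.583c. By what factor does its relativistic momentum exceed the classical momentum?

p_rel = γmv, p_class = mv
Ratio = γ = 1/√(1 - 0.583²)
= 1/√(0.660111) = 1.231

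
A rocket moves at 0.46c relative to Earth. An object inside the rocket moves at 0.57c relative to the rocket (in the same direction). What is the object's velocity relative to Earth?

u = (u' + v)/(1 + u'v/c²)
Numerator: 0.57 + 0.46 = 1.03
Denominator: 1 + 0.2622 = 1.2622
u = 1.03/1.2622 = 0.8160c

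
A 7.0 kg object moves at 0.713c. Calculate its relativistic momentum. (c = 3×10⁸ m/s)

γ = 1/√(1 - 0.713²) = 1.426
v = 0.713 × 3×10⁸ = 2.139×10⁸ m/s
p = γmv = 1.426 × 7.0 × 2.139×10⁸ = 2.135×10⁹ kg·m/s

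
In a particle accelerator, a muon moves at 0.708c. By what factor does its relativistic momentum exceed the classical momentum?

p_rel = γmv, p_class = mv
Ratio = γ = 1/√(1 - 0.708²)
= 1/√(0.498736) = 1.416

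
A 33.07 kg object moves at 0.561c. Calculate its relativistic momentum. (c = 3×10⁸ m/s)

γ = 1/√(1 - 0.561²) = 1.208
v = 0.561 × 3×10⁸ = 1.683×10⁸ m/s
p = γmv = 1.208 × 33.07 × 1.683×10⁸ = 6.723×10⁹ kg·m/s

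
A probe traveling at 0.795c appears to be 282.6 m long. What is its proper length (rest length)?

Contracted length L = 282.6 m
γ = 1/√(1 - 0.795²) = 1.6485
L₀ = γL = 1.6485 × 282.6 = 465.9 m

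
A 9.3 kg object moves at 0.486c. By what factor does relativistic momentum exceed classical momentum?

p_rel = γmv, p_class = mv
Ratio = γ = 1/√(1 - 0.486²) = 1.144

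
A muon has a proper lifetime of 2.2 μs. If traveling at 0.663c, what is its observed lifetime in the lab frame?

Proper lifetime τ₀ = 2.2 μs
γ = 1/√(1 - 0.663²) = 1.336
τ = γτ₀ = 1.336 × 2.2 μs = 2.939 μs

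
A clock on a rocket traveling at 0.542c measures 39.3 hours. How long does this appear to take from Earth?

Proper time Δt₀ = 39.3 hours
γ = 1/√(1 - 0.542²) = 1.1899
Δt = γΔt₀ = 1.1899 × 39.3 = 46.76 hours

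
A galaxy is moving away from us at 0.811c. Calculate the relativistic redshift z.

β = 0.811
(1+β)/(1-β) = 1.811/0.189 = 9.582
√(9.582) = 3.095
z = 3.095 - 1 = 2.095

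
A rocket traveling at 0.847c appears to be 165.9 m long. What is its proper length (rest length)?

Contracted length L = 165.9 m
γ = 1/√(1 - 0.847²) = 1.881
L₀ = γL = 1.881 × 165.9 = 312.1 m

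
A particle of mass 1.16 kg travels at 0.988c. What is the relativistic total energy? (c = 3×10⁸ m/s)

γ = 1/√(1 - 0.988²) = 6.474
mc² = 1.16 × (3×10⁸)² = 1.044×10¹⁷ J
E = γmc² = 6.474 × 1.044×10¹⁷ = 6.759×10¹⁷ J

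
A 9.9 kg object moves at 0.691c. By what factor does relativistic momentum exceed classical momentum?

p_rel = γmv, p_class = mv
Ratio = γ = 1/√(1 - 0.691²) = 1.383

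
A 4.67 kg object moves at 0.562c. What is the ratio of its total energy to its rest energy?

E = γmc², E₀ = mc²
E/E₀ = γ = 1/√(1 - 0.562²) = 1.209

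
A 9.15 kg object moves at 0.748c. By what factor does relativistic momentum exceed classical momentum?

p_rel = γmv, p_class = mv
Ratio = γ = 1/√(1 - 0.748²) = 1.507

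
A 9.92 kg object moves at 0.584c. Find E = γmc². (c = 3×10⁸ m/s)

γ = 1/√(1 - 0.584²) = 1.232
mc² = 9.92 × (3×10⁸)² = 8.928×10¹⁷ J
E = γmc² = 1.232 × 8.928×10¹⁷ = 1.100×10¹⁸ J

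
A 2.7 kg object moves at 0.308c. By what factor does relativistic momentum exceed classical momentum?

p_rel = γmv, p_class = mv
Ratio = γ = 1/√(1 - 0.308²) = 1.051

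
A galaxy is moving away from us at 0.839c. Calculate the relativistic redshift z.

β = 0.839
(1+β)/(1-β) = 1.839/0.161 = 11.422
√(11.422) = 3.380
z = 3.380 - 1 = 2.380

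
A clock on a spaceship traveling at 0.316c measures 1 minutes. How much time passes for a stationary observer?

Proper time Δt₀ = 1 minutes
γ = 1/√(1 - 0.316²) = 1.054
Δt = γΔt₀ = 1.054 × 1 = 1.054 minutes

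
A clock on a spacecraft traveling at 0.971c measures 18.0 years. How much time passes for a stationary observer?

Proper time Δt₀ = 18.0 years
γ = 1/√(1 - 0.971²) = 4.183
Δt = γΔt₀ = 4.183 × 18.0 = 75.29 years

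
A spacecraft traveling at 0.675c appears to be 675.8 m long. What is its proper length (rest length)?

Contracted length L = 675.8 m
γ = 1/√(1 - 0.675²) = 1.3553
L₀ = γL = 1.3553 × 675.8 = 915.9 m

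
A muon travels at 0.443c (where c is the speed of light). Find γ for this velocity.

v/c = 0.443, so (v/c)² = 0.196249
1 - (v/c)² = 0.803751
γ = 1/√(0.803751) = 1.115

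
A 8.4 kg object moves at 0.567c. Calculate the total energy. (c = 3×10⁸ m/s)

γ = 1/√(1 - 0.567²) = 1.214
mc² = 8.4 × (3×10⁸)² = 7.560×10¹⁷ J
E = γmc² = 1.214 × 7.560×10¹⁷ = 9.178×10¹⁷ J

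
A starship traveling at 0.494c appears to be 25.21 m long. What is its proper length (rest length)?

Contracted length L = 25.21 m
γ = 1/√(1 - 0.494²) = 1.150
L₀ = γL = 1.150 × 25.21 = 28.99 m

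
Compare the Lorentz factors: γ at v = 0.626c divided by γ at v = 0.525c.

γ₁ = 1/√(1 - 0.626²) = 1.282
γ₂ = 1/√(1 - 0.525²) = 1.175
γ₁/γ₂ = 1.282/1.175 = 1.091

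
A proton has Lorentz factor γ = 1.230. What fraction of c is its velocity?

From γ = 1/√(1 - v²/c²):
1/γ² = 1/1.230² = 0.66098
v²/c² = 1 - 0.66098 = 0.33902
v/c = √(0.33902) = 0.5823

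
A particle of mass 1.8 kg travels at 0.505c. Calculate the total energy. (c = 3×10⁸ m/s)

γ = 1/√(1 - 0.505²) = 1.1586
mc² = 1.8 × (3×10⁸)² = 1.620×10¹⁷ J
E = γmc² = 1.1586 × 1.620×10¹⁷ = 1.877×10¹⁷ J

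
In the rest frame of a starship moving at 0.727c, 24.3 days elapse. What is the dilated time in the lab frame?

Proper time Δt₀ = 24.3 days
γ = 1/√(1 - 0.727²) = 1.4564
Δt = γΔt₀ = 1.4564 × 24.3 = 35.39 days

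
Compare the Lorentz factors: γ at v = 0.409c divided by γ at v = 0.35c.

γ₁ = 1/√(1 - 0.409²) = 1.0958
γ₂ = 1/√(1 - 0.35²) = 1.0675
γ₁/γ₂ = 1.0958/1.0675 = 1.027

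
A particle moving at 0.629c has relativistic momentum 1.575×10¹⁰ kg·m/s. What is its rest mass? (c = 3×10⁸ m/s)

γ = 1/√(1 - 0.629²) = 1.2863
v = 0.629 × 3×10⁸ = 1.887×10⁸ m/s
m = p/(γv) = 1.575×10¹⁰/(1.2863 × 1.887×10⁸) = 64.89 kg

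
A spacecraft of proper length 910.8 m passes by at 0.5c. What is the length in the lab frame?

Proper length L₀ = 910.8 m
γ = 1/√(1 - 0.5²) = 1.1547
L = L₀/γ = 910.8/1.1547 = 788.8 m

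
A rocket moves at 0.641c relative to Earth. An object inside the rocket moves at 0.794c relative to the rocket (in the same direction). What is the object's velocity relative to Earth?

u = (u' + v)/(1 + u'v/c²)
Numerator: 0.794 + 0.641 = 1.435
Denominator: 1 + 0.508954 = 1.508954
u = 1.435/1.508954 = 0.9510c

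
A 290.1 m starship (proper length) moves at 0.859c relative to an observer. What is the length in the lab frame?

Proper length L₀ = 290.1 m
γ = 1/√(1 - 0.859²) = 1.953
L = L₀/γ = 290.1/1.953 = 148.5 m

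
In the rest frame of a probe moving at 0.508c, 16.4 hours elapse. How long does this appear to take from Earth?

Proper time Δt₀ = 16.4 hours
γ = 1/√(1 - 0.508²) = 1.161
Δt = γΔt₀ = 1.161 × 16.4 = 19.04 hours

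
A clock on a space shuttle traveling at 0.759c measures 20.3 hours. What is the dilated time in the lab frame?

Proper time Δt₀ = 20.3 hours
γ = 1/√(1 - 0.759²) = 1.536
Δt = γΔt₀ = 1.536 × 20.3 = 31.18 hours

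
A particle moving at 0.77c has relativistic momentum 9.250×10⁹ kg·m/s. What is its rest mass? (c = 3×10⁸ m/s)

γ = 1/√(1 - 0.77²) = 1.567
v = 0.77 × 3×10⁸ = 2.310×10⁸ m/s
m = p/(γv) = 9.250×10⁹/(1.567 × 2.310×10⁸) = 25.55 kg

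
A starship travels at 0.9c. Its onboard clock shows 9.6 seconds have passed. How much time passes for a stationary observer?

Proper time Δt₀ = 9.6 seconds
γ = 1/√(1 - 0.9²) = 2.294
Δt = γΔt₀ = 2.294 × 9.6 = 22.02 seconds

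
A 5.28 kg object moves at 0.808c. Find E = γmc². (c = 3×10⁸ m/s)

γ = 1/√(1 - 0.808²) = 1.69727
mc² = 5.28 × (3×10⁸)² = 4.752×10¹⁷ J
E = γmc² = 1.69727 × 4.752×10¹⁷ = 8.065×10¹⁷ J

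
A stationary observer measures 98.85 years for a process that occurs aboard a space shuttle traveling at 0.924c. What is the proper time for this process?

Dilated time Δt = 98.85 years
γ = 1/√(1 - 0.924²) = 2.615
Δt₀ = Δt/γ = 98.85/2.615 = 37.80 years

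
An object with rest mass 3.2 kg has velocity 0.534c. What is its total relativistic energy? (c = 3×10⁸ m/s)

γ = 1/√(1 - 0.534²) = 1.1828
mc² = 3.2 × (3×10⁸)² = 2.880×10¹⁷ J
E = γmc² = 1.1828 × 2.880×10¹⁷ = 3.406×10¹⁷ J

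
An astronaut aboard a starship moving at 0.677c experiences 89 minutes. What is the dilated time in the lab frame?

Proper time Δt₀ = 89 minutes
γ = 1/√(1 - 0.677²) = 1.3587
Δt = γΔt₀ = 1.3587 × 89 = 120.9 minutes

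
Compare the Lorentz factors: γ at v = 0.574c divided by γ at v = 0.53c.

γ₁ = 1/√(1 - 0.574²) = 1.221
γ₂ = 1/√(1 - 0.53²) = 1.179
γ₁/γ₂ = 1.221/1.179 = 1.036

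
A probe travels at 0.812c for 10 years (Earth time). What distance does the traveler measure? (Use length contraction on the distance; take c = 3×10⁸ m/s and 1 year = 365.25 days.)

Earth distance: d = v × t = 0.812c × 10 yr = 7.687×10¹⁶ m
γ = 1.713
d' = d/γ = 7.687×10¹⁶/1.713 = 4.487×10¹⁶ m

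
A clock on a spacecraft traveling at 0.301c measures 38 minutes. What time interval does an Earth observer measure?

Proper time Δt₀ = 38 minutes
γ = 1/√(1 - 0.301²) = 1.0486
Δt = γΔt₀ = 1.0486 × 38 = 39.85 minutes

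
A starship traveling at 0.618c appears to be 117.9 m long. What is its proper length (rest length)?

Contracted length L = 117.9 m
γ = 1/√(1 - 0.618²) = 1.272
L₀ = γL = 1.272 × 117.9 = 150.0 m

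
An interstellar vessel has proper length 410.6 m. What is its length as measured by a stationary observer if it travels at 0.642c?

Proper length L₀ = 410.6 m
γ = 1/√(1 - 0.642²) = 1.3043
L = L₀/γ = 410.6/1.3043 = 314.8 m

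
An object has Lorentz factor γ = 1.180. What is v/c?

From γ = 1/√(1 - v²/c²):
1/γ² = 1/1.180² = 0.71818
v²/c² = 1 - 0.71818 = 0.28182
v/c = √(0.28182) = 0.5309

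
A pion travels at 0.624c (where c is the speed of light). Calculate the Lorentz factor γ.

v/c = 0.624, so (v/c)² = 0.389376
1 - (v/c)² = 0.610624
γ = 1/√(0.610624) = 1.280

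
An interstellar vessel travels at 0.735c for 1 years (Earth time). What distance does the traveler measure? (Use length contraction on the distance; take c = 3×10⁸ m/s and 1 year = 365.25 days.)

Earth distance: d = v × t = 0.735c × 1 yr = 6.9585×10¹⁵ m
γ = 1.4748
d' = d/γ = 6.9585×10¹⁵/1.4748 = 4.718×10¹⁵ m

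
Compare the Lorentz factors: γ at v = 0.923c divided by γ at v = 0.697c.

γ₁ = 1/√(1 - 0.923²) = 2.599
γ₂ = 1/√(1 - 0.697²) = 1.395
γ₁/γ₂ = 2.599/1.395 = 1.863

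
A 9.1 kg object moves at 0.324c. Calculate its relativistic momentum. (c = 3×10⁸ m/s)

γ = 1/√(1 - 0.324²) = 1.05702
v = 0.324 × 3×10⁸ = 9.720×10⁷ m/s
p = γmv = 1.05702 × 9.1 × 9.720×10⁷ = 9.350×10⁸ kg·m/s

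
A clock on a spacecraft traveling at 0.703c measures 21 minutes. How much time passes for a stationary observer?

Proper time Δt₀ = 21 minutes
γ = 1/√(1 - 0.703²) = 1.406
Δt = γΔt₀ = 1.406 × 21 = 29.53 minutes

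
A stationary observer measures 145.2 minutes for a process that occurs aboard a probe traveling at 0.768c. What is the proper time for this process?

Dilated time Δt = 145.2 minutes
γ = 1/√(1 - 0.768²) = 1.5614
Δt₀ = Δt/γ = 145.2/1.5614 = 92.99 minutes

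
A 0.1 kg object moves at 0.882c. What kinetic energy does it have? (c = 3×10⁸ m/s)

γ = 1/√(1 - 0.882²) = 2.122
γ - 1 = 1.122
KE = (γ-1)mc² = 1.122 × 0.1 × (3×10⁸)² = 1.010×10¹⁶ J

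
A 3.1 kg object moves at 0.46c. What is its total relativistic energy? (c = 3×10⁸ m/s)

γ = 1/√(1 - 0.46²) = 1.126
mc² = 3.1 × (3×10⁸)² = 2.790×10¹⁷ J
E = γmc² = 1.126 × 2.790×10¹⁷ = 3.142×10¹⁷ J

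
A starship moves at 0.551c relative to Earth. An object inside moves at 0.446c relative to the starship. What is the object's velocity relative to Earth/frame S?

u = (u' + v)/(1 + u'v/c²)
Numerator: 0.446 + 0.551 = 0.997
Denominator: 1 + 0.245746 = 1.245746
u = 0.997/1.245746 = 0.8003c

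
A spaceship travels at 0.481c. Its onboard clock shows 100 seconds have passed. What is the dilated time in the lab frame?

Proper time Δt₀ = 100 seconds
γ = 1/√(1 - 0.481²) = 1.141
Δt = γΔt₀ = 1.141 × 100 = 114.1 seconds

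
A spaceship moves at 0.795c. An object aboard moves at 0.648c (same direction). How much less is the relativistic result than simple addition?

Classical: u' + v = 0.648 + 0.795 = 1.443c
Relativistic: u = (0.648 + 0.795)/(1 + 0.51516) = 1.443/1.51516 = 0.9524c
Difference: 1.443 - 0.9524 = 0.4906c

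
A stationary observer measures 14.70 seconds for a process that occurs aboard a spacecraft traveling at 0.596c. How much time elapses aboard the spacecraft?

Dilated time Δt = 14.70 seconds
γ = 1/√(1 - 0.596²) = 1.2454
Δt₀ = Δt/γ = 14.70/1.2454 = 11.80 seconds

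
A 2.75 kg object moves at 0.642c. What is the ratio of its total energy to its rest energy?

E = γmc², E₀ = mc²
E/E₀ = γ = 1/√(1 - 0.642²) = 1.304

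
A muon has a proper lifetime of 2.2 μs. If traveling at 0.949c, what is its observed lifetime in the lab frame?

Proper lifetime τ₀ = 2.2 μs
γ = 1/√(1 - 0.949²) = 3.172
τ = γτ₀ = 3.172 × 2.2 μs = 6.978 μs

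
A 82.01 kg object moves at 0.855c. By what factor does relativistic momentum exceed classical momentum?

p_rel = γmv, p_class = mv
Ratio = γ = 1/√(1 - 0.855²) = 1.928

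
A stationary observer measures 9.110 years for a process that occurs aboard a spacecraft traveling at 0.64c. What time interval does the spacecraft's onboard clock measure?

Dilated time Δt = 9.110 years
γ = 1/√(1 - 0.64²) = 1.3014
Δt₀ = Δt/γ = 9.110/1.3014 = 7.000 years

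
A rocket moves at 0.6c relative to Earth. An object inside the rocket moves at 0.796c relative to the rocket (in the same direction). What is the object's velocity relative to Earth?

u = (u' + v)/(1 + u'v/c²)
Numerator: 0.796 + 0.6 = 1.396
Denominator: 1 + 0.4776 = 1.4776
u = 1.396/1.4776 = 0.9448c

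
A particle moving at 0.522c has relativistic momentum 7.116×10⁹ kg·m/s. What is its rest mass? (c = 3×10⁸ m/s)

γ = 1/√(1 - 0.522²) = 1.1724
v = 0.522 × 3×10⁸ = 1.566×10⁸ m/s
m = p/(γv) = 7.116×10⁹/(1.1724 × 1.566×10⁸) = 38.76 kg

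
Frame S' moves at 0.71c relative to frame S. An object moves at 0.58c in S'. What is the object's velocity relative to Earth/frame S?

u = (u' + v)/(1 + u'v/c²)
Numerator: 0.58 + 0.71 = 1.29
Denominator: 1 + 0.4118 = 1.4118
u = 1.29/1.4118 = 0.9137c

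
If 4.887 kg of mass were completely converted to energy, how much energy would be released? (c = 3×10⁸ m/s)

Using E = mc²:
c² = (3×10⁸)² = 9×10¹⁶ m²/s²
E = 4.887 × 9×10¹⁶ = 4.398×10¹⁷ J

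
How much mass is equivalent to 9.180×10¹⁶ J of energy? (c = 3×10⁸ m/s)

From E = mc², we get m = E/c²
c² = (3×10⁸)² = 9×10¹⁶ m²/s²
m = 9.180×10¹⁶ / 9×10¹⁶ = 1.020 kg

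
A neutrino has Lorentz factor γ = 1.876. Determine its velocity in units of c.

From γ = 1/√(1 - v²/c²):
1/γ² = 1/1.876² = 0.2841
v²/c² = 1 - 0.2841 = 0.7159
v/c = √(0.7159) = 0.8461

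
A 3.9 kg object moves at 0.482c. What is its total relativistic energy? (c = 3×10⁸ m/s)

γ = 1/√(1 - 0.482²) = 1.1413
mc² = 3.9 × (3×10⁸)² = 3.510×10¹⁷ J
E = γmc² = 1.1413 × 3.510×10¹⁷ = 4.006×10¹⁷ J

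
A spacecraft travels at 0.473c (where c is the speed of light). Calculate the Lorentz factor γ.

v/c = 0.473, so (v/c)² = 0.223729
1 - (v/c)² = 0.776271
γ = 1/√(0.776271) = 1.135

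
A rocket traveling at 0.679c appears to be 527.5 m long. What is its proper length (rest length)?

Contracted length L = 527.5 m
γ = 1/√(1 - 0.679²) = 1.362
L₀ = γL = 1.362 × 527.5 = 718.5 m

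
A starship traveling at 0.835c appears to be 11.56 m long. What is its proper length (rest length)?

Contracted length L = 11.56 m
γ = 1/√(1 - 0.835²) = 1.8174
L₀ = γL = 1.8174 × 11.56 = 21.01 m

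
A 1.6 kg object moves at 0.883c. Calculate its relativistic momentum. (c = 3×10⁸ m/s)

γ = 1/√(1 - 0.883²) = 2.1305
v = 0.883 × 3×10⁸ = 2.649×10⁸ m/s
p = γmv = 2.1305 × 1.6 × 2.649×10⁸ = 9.030×10⁸ kg·m/s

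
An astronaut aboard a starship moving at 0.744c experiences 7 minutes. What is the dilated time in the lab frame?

Proper time Δt₀ = 7 minutes
γ = 1/√(1 - 0.744²) = 1.497
Δt = γΔt₀ = 1.497 × 7 = 10.48 minutes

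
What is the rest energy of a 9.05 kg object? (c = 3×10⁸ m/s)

c² = (3×10⁸)² = 9.000×10¹⁶ m²/s²
E₀ = mc² = 9.05 × 9.000×10¹⁶ = 8.145×10¹⁷ J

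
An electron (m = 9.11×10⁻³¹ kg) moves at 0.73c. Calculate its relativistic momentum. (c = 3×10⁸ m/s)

γ = 1/√(1 - 0.73²) = 1.463
v = 0.73 × 3×10⁸ = 2.190×10⁸ m/s
p = γmv = 1.463 × 9.11×10⁻³¹ × 2.190×10⁸ = 2.919×10⁻²² kg·m/s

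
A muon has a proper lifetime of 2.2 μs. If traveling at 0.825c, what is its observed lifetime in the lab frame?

Proper lifetime τ₀ = 2.2 μs
γ = 1/√(1 - 0.825²) = 1.7695
τ = γτ₀ = 1.7695 × 2.2 μs = 3.893 μs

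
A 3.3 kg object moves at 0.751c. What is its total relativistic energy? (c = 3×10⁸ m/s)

γ = 1/√(1 - 0.751²) = 1.5145
mc² = 3.3 × (3×10⁸)² = 2.970×10¹⁷ J
E = γmc² = 1.5145 × 2.970×10¹⁷ = 4.498×10¹⁷ J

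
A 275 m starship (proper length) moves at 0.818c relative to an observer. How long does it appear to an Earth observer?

Proper length L₀ = 275 m
γ = 1/√(1 - 0.818²) = 1.738
L = L₀/γ = 275/1.738 = 158.2 m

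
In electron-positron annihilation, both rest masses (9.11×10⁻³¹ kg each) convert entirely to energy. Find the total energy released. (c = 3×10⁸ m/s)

Both particles have the same rest mass, so total mass = 2m
E = 2m·c² = 2 × 9.11×10⁻³¹ × (3×10⁸)²
= 2 × 9.11×10⁻³¹ × 9×10¹⁶
= 1.640×10⁻¹³ J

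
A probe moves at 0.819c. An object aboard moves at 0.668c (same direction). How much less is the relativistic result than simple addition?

Classical: u' + v = 0.668 + 0.819 = 1.487c
Relativistic: u = (0.668 + 0.819)/(1 + 0.547092) = 1.487/1.547092 = 0.9612c
Difference: 1.487 - 0.9612 = 0.5258c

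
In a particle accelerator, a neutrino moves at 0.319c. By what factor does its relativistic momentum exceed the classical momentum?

p_rel = γmv, p_class = mv
Ratio = γ = 1/√(1 - 0.319²)
= 1/√(0.898239) = 1.055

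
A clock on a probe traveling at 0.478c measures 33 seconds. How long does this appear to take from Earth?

Proper time Δt₀ = 33 seconds
γ = 1/√(1 - 0.478²) = 1.1385
Δt = γΔt₀ = 1.1385 × 33 = 37.57 seconds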